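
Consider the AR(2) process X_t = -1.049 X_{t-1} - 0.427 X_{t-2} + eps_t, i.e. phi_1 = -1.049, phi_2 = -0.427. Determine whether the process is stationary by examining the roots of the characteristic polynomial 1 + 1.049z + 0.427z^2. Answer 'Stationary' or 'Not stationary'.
\text{Stationary}

The AR(p) characteristic polynomial is P(z) = 1 + 1.049z + 0.427z^2.
Stationarity requires all roots to lie outside the unit circle, i.e. |z| > 1 for every root.
Set 1 + (1.049) z + (0.427) z^2 = 0, i.e. a z^2 + b z + c = 0 with a = 0.427, b = 1.049, c = 1.
Discriminant D = b^2 - 4ac = (1.049)^2 - 4*(0.427)*1 = 1.100401 - (1.708) = -0.607599.
D < 0, so the roots are the complex-conjugate pair z = (-b +/- i sqrt(-D)) / (2a) = -1.2283 +/- 0.9127i.
For a conjugate pair |z|^2 = z * conj(z) = (product of roots) = c/a = 1/(0.427) = 2.34192, so |z| = sqrt(2.34192) = 1.5303 for both roots.
Moduli of all roots: 1.5303, 1.5303.
All moduli strictly greater than 1? Yes.
Verdict: Stationary.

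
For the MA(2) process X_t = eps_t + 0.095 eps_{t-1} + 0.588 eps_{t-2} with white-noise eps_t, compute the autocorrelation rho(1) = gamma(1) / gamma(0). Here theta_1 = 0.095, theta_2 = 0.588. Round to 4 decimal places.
\rho(1) = 0.1114

For an MA(q) process with theta_0 = 1, the autocovariance is
  gamma(k) = sigma^2 * sum_{i=0..q-k} theta_i * theta_{i+k},
and rho(k) = gamma(k) / gamma(0). Sigma^2 cancels.
  numerator   = (1)*(0.095) + (0.095)*(0.588) = 0.15086.
  denominator = (1)^2 + (0.095)^2 + (0.588)^2 = 1.354769.
  rho(1) = 0.15086 / 1.354769 = 0.1114.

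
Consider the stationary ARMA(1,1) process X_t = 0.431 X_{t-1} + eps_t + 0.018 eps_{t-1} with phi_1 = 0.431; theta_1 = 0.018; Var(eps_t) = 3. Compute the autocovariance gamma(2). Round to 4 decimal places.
\gamma(2) = 0.7185

Multiply the model equation by X_{t-k} and take expectations. With theta_0 = psi_0 = 1 and psi_j the MA(infinity) weights, this gives
  gamma(k) - sum_i phi_i gamma(k-i) = c_k,
  c_k = sigma^2 * sum_{j=k..q} theta_j psi_{j-k}   (c_k = 0 for k > q),
using gamma(-m) = gamma(m).
psi-weights needed (psi_j = theta_j + sum_i phi_i psi_{j-i}):
  psi_1 = theta_1 + phi_1 = 0.018 + (0.431) = 0.449
Right-hand sides:
  c_0 = sigma^2 (1 + theta_1 psi_1) = 3 * (1 + (0.018)(0.449)) = 3 * 1.008082 = 3.024246
  c_1 = sigma^2 theta_1 = 3 * (0.018) = 0.054
  c_2 = 0
Equations for k = 0 and k = 1 (AR order 1):
  gamma(0) = phi_1 gamma(1) + c_0
  gamma(1) = phi_1 gamma(0) + c_1
Substituting the second into the first: gamma(0) (1 - phi_1^2) = c_0 + phi_1 c_1, so
  gamma(0) = (c_0 + phi_1 c_1) / (1 - phi_1^2) = (3.024246 + (0.431)(0.054)) / (1 - (0.431)^2) = 3.04752 / 0.814239 = 3.742783.
  gamma(1) = phi_1 gamma(0) + c_1 = (0.431)(3.742783) + (0.054) = 1.66714.
For k = 2 (> q): gamma(2) = phi_1 gamma(1) = (0.431)(1.66714) = 0.718537.
Therefore gamma(2) = 0.7185 (to 4 decimal places).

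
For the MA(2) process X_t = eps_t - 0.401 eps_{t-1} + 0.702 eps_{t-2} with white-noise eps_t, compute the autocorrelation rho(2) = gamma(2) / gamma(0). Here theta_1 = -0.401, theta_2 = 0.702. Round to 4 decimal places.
\rho(2) = 0.4245

For an MA(q) process with theta_0 = 1, the autocovariance is
  gamma(k) = sigma^2 * sum_{i=0..q-k} theta_i * theta_{i+k},
and rho(k) = gamma(k) / gamma(0). Sigma^2 cancels.
  numerator   = (1)*(0.702) = 0.702.
  denominator = (1)^2 + (-0.401)^2 + (0.702)^2 = 1.653605.
  rho(2) = 0.702 / 1.653605 = 0.4245.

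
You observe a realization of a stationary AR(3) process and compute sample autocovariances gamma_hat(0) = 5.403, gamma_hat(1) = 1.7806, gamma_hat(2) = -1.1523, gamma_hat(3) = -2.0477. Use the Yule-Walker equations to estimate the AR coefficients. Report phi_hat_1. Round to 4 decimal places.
\hat\phi_{1} = 0.3720

The Yule-Walker equations for an AR(p) process read, in matrix form,
  Gamma_p phi = r_p,   with   (Gamma_p)_{ij} = gamma(|i - j|),
                       (r_p)_i = gamma(i),   i,j = 1..p.
Substitute the sample gammas (Toeplitz matrix and right-hand side of size 3):
  Gamma_p = [[5.403, 1.7806, -1.1523], [1.7806, 5.403, 1.7806], [-1.1523, 1.7806, 5.403]]
  r_p     = [1.7806, -1.1523, -2.0477]
Written out (R1..R3):
  (R1) 5.403 phi_1 + 1.7806 phi_2 - 1.1523 phi_3 = 1.7806
  (R2) 1.7806 phi_1 + 5.403 phi_2 + 1.7806 phi_3 = -1.1523
  (R3) -1.1523 phi_1 + 1.7806 phi_2 + 5.403 phi_3 = -2.0477
Gaussian elimination:
  R2 <- R2 - (1.7806/5.403) R1 = R2 - (0.329558) R1:  4.81619 phi_2 + 2.160349 phi_3 = -1.73911
  R3 <- R3 - (-1.1523/5.403) R1 = R3 - (-0.21327) R1:  2.160349 phi_2 + 5.157249 phi_3 = -1.667951
  R3 <- R3 - (2.160349/4.81619) R2 = R3 - (0.44856) R2:  4.188203 phi_3 = -0.887856
Back-substitution:
  phi_hat_3 = -0.887856 / 4.188203 = -0.21199
  phi_hat_2 = (-1.73911 - (2.160349)(-0.21199)) / 4.81619 = -0.266007
  phi_hat_1 = (1.7806 - (1.7806)(-0.266007) - (-1.1523)(-0.21199)) / 5.403 = 0.372011
So phi_hat = [0.3720, -0.2660, -0.2120].
Therefore phi_hat_1 = 0.3720.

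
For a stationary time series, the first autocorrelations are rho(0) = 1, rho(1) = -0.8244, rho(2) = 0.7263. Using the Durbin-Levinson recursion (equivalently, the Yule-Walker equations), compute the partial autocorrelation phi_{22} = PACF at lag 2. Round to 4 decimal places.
\phi_{22} = 0.1457

The PACF at lag k is phi_{kk}, the last component of the solution
to the Yule-Walker system G_k phi = r_k where
  (G_k)_{ij} = rho(|i - j|), (r_k)_i = rho(i), i,j = 1..k.
Equivalently, Durbin-Levinson gives phi_{kk} iteratively:
  phi_{11} = rho(1)
  phi_{kk} = [rho(k) - sum_{j=1..k-1} phi_{k-1,j} rho(k-j)]
            / [1 - sum_{j=1..k-1} phi_{k-1,j} rho(j)],
  phi_{k,j} = phi_{k-1,j} - phi_{kk} phi_{k-1,k-j},  j = 1..k-1.
Step k = 1:
  phi_11 = rho(1) = -0.8244.
Step k = 2:
  phi_22 = [rho(2) - phi_11 rho(1)] / [1 - phi_11 rho(1)] = [0.7263 - (-0.8244)(-0.8244)] / [1 - (-0.8244)(-0.8244)]
         = 0.04666464 / 0.32036464 = 0.1457.
Therefore phi_{22} = 0.1457.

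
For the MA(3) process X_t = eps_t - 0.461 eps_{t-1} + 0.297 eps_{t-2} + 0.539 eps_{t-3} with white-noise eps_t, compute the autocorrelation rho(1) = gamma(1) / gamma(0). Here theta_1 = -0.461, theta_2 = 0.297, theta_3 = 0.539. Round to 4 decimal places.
\rho(1) = -0.2752

For an MA(q) process with theta_0 = 1, the autocovariance is
  gamma(k) = sigma^2 * sum_{i=0..q-k} theta_i * theta_{i+k},
and rho(k) = gamma(k) / gamma(0). Sigma^2 cancels.
  numerator   = (1)*(-0.461) + (-0.461)*(0.297) + (0.297)*(0.539) = -0.437834.
  denominator = (1)^2 + (-0.461)^2 + (0.297)^2 + (0.539)^2 = 1.591251.
  rho(1) = -0.437834 / 1.591251 = -0.2752.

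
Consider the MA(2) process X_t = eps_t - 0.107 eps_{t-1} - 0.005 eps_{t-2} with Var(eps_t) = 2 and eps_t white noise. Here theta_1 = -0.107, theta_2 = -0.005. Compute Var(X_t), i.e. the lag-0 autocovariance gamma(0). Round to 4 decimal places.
\gamma(0) = 2.0229

For an MA(q) process X_t = eps_t + sum_i theta_i eps_{t-i} with
Var(eps_t) = sigma^2, the variance is
  gamma(0) = sigma^2 * (1 + sum_i theta_i^2).
  sum_i theta_i^2 = (-0.107)^2 + (-0.005)^2 = 0.011449 + 0.000025 = 0.011474.
  gamma(0) = 2 * (1 + 0.011474) = 2 * 1.011474 = 2.022948, which rounds to 2.0229.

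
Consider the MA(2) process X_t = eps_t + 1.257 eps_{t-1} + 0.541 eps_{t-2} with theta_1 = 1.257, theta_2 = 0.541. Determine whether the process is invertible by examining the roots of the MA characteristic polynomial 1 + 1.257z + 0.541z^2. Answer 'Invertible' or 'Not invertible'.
\text{Invertible}

The MA(q) characteristic polynomial is P(z) = 1 + 1.257z + 0.541z^2.
Invertibility requires all roots to lie outside the unit circle, i.e. |z| > 1 for every root.
Set 1 + (1.257) z + (0.541) z^2 = 0, i.e. a z^2 + b z + c = 0 with a = 0.541, b = 1.257, c = 1.
Discriminant D = b^2 - 4ac = (1.257)^2 - 4*(0.541)*1 = 1.580049 - (2.164) = -0.583951.
D < 0, so the roots are the complex-conjugate pair z = (-b +/- i sqrt(-D)) / (2a) = -1.1617 +/- 0.7063i.
For a conjugate pair |z|^2 = z * conj(z) = (product of roots) = c/a = 1/(0.541) = 1.848429, so |z| = sqrt(1.848429) = 1.3596 for both roots.
Moduli of all roots: 1.3596, 1.3596.
All moduli strictly greater than 1? Yes.
Verdict: Invertible.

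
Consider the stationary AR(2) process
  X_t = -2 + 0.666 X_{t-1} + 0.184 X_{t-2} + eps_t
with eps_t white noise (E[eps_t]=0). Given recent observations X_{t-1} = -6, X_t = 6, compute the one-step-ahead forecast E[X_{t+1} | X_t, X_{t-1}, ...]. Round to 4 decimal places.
E[X_{t+1} \mid \mathcal F_t] = 0.8920

For an AR(p) model X_t = c + sum_i phi_i X_{t-i} + eps_t, the
one-step-ahead conditional mean is
  E[X_{t+1} | X_t, ...] = c + sum_i phi_i X_{t+1-i}.
Substitute known values:
  E[X_{t+1} | ...] = -2 + (0.666) * (6) + (0.184) * (-6)
                   = 0.8920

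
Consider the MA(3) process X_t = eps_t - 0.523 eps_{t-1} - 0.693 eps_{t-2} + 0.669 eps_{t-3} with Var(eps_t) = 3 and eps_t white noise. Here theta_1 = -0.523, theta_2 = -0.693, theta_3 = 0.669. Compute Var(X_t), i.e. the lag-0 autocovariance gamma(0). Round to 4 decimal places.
\gamma(0) = 6.6040

For an MA(q) process X_t = eps_t + sum_i theta_i eps_{t-i} with
Var(eps_t) = sigma^2, the variance is
  gamma(0) = sigma^2 * (1 + sum_i theta_i^2).
  sum_i theta_i^2 = (-0.523)^2 + (-0.693)^2 + (0.669)^2 = 0.273529 + 0.480249 + 0.447561 = 1.201339.
  gamma(0) = 3 * (1 + 1.201339) = 3 * 2.201339 = 6.604017, which rounds to 6.6040.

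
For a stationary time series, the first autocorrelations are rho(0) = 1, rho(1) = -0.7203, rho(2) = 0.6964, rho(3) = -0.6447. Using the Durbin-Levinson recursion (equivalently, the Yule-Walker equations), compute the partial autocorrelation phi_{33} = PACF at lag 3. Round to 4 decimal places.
\phi_{33} = -0.1501

The PACF at lag k is phi_{kk}, the last component of the solution
to the Yule-Walker system G_k phi = r_k where
  (G_k)_{ij} = rho(|i - j|), (r_k)_i = rho(i), i,j = 1..k.
Equivalently, Durbin-Levinson gives phi_{kk} iteratively:
  phi_{11} = rho(1)
  phi_{kk} = [rho(k) - sum_{j=1..k-1} phi_{k-1,j} rho(k-j)]
            / [1 - sum_{j=1..k-1} phi_{k-1,j} rho(j)],
  phi_{k,j} = phi_{k-1,j} - phi_{kk} phi_{k-1,k-j},  j = 1..k-1.
Step k = 1:
  phi_11 = rho(1) = -0.7203.
Step k = 2:
  phi_22 = [rho(2) - phi_11 rho(1)] / [1 - phi_11 rho(1)] = [0.6964 - (-0.7203)(-0.7203)] / [1 - (-0.7203)(-0.7203)]
         = 0.17756791 / 0.48116791 = 0.369035.
  Update: phi_21 = phi_11 - phi_22 phi_11 = -0.7203 - (0.369035)(-0.7203) = -0.454484.
Step k = 3:
  phi_33 = [rho(3) - phi_21 rho(2) - phi_22 rho(1)] / [1 - phi_21 rho(1) - phi_22 rho(2)]
    numerator   = -0.6447 - (-0.454484)(0.6964) - (0.369035)(-0.7203) = -0.06238132
    denominator = 1 - (-0.454484)(-0.7203) - (0.369035)(0.6964) = 0.4156391
  phi_33 = -0.06238132 / 0.4156391 = -0.1501.
Therefore phi_{33} = -0.1501.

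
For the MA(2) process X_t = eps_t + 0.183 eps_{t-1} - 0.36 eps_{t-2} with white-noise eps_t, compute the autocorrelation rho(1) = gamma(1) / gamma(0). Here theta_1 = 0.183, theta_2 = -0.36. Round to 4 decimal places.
\rho(1) = 0.1007

For an MA(q) process with theta_0 = 1, the autocovariance is
  gamma(k) = sigma^2 * sum_{i=0..q-k} theta_i * theta_{i+k},
and rho(k) = gamma(k) / gamma(0). Sigma^2 cancels.
  numerator   = (1)*(0.183) + (0.183)*(-0.36) = 0.11712.
  denominator = (1)^2 + (0.183)^2 + (-0.36)^2 = 1.163089.
  rho(1) = 0.11712 / 1.163089 = 0.1007.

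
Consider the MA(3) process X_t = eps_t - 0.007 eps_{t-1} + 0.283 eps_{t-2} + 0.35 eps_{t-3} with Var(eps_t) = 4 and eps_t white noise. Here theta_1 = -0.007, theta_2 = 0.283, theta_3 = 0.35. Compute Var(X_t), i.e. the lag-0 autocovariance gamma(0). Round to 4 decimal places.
\gamma(0) = 4.8106

For an MA(q) process X_t = eps_t + sum_i theta_i eps_{t-i} with
Var(eps_t) = sigma^2, the variance is
  gamma(0) = sigma^2 * (1 + sum_i theta_i^2).
  sum_i theta_i^2 = (-0.007)^2 + (0.283)^2 + (0.35)^2 = 0.000049 + 0.080089 + 0.1225 = 0.202638.
  gamma(0) = 4 * (1 + 0.202638) = 4 * 1.202638 = 4.810552, which rounds to 4.8106.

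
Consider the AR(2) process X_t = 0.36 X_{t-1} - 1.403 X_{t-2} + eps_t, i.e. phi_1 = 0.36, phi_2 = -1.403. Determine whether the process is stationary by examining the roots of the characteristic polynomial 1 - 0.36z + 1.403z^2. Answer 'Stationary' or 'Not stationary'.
\text{Not stationary}

The AR(p) characteristic polynomial is P(z) = 1 - 0.36z + 1.403z^2.
Stationarity requires all roots to lie outside the unit circle, i.e. |z| > 1 for every root.
Set 1 + (-0.36) z + (1.403) z^2 = 0, i.e. a z^2 + b z + c = 0 with a = 1.403, b = -0.36, c = 1.
Discriminant D = b^2 - 4ac = (-0.36)^2 - 4*(1.403)*1 = 0.1296 - (5.612) = -5.4824.
D < 0, so the roots are the complex-conjugate pair z = (-b +/- i sqrt(-D)) / (2a) = 0.1283 +/- 0.8344i.
For a conjugate pair |z|^2 = z * conj(z) = (product of roots) = c/a = 1/(1.403) = 0.712758, so |z| = sqrt(0.712758) = 0.8443 for both roots.
Moduli of all roots: 0.8443, 0.8443.
All moduli strictly greater than 1? No.
Verdict: Not stationary.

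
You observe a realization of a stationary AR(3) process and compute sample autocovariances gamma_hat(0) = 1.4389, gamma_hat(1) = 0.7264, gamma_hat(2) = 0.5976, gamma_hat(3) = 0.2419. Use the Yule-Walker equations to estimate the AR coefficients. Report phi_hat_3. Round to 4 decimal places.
\hat\phi_{3} = -0.1479

The Yule-Walker equations for an AR(p) process read, in matrix form,
  Gamma_p phi = r_p,   with   (Gamma_p)_{ij} = gamma(|i - j|),
                       (r_p)_i = gamma(i),   i,j = 1..p.
Substitute the sample gammas (Toeplitz matrix and right-hand side of size 3):
  Gamma_p = [[1.4389, 0.7264, 0.5976], [0.7264, 1.4389, 0.7264], [0.5976, 0.7264, 1.4389]]
  r_p     = [0.7264, 0.5976, 0.2419]
Written out (R1..R3):
  (R1) 1.4389 phi_1 + 0.7264 phi_2 + 0.5976 phi_3 = 0.7264
  (R2) 0.7264 phi_1 + 1.4389 phi_2 + 0.7264 phi_3 = 0.5976
  (R3) 0.5976 phi_1 + 0.7264 phi_2 + 1.4389 phi_3 = 0.2419
Gaussian elimination:
  R2 <- R2 - (0.7264/1.4389) R1 = R2 - (0.50483) R1:  1.072191 phi_2 + 0.424714 phi_3 = 0.230891
  R3 <- R3 - (0.5976/1.4389) R1 = R3 - (0.415317) R1:  0.424714 phi_2 + 1.190706 phi_3 = -0.059786
  R3 <- R3 - (0.424714/1.072191) R2 = R3 - (0.396117) R2:  1.02247 phi_3 = -0.151247
Back-substitution:
  phi_hat_3 = -0.151247 / 1.02247 = -0.147923
  phi_hat_2 = (0.230891 - (0.424714)(-0.147923)) / 1.072191 = 0.27394
  phi_hat_1 = (0.7264 - (0.7264)(0.27394) - (0.5976)(-0.147923)) / 1.4389 = 0.427972
So phi_hat = [0.4280, 0.2739, -0.1479].
Therefore phi_hat_3 = -0.1479.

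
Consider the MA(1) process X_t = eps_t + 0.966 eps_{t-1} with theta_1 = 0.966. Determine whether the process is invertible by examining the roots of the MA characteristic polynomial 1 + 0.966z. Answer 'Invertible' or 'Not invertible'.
\text{Invertible}

The MA(q) characteristic polynomial is P(z) = 1 + 0.966z.
Invertibility requires all roots to lie outside the unit circle, i.e. |z| > 1 for every root.
This is linear in z: 1 + (0.966) z = 0  =>  z = -1/(0.966) = -1.035197,  |z| = 1.035197.
Moduli of all roots: 1.0352.
All moduli strictly greater than 1? Yes.
Verdict: Invertible.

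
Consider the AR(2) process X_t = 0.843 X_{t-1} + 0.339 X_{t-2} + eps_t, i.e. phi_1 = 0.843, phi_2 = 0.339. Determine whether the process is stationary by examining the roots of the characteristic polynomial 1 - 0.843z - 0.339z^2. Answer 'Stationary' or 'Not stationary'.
\text{Not stationary}

The AR(p) characteristic polynomial is P(z) = 1 - 0.843z - 0.339z^2.
Stationarity requires all roots to lie outside the unit circle, i.e. |z| > 1 for every root.
Set 1 + (-0.843) z + (-0.339) z^2 = 0, i.e. a z^2 + b z + c = 0 with a = -0.339, b = -0.843, c = 1.
Discriminant D = b^2 - 4ac = (-0.843)^2 - 4*(-0.339)*1 = 0.710649 - (-1.356) = 2.066649.
D >= 0, so the roots are real: z = (-b +/- sqrt(D)) / (2a) = (0.843 +/- 1.437584) / (-0.678).
  z_1 = (0.843 + 1.437584) / (-0.678) = -3.3637,   |z_1| = 3.3637.
  z_2 = (0.843 - 1.437584) / (-0.678) = 0.877,   |z_2| = 0.877.
Moduli of all roots: 3.3637, 0.8770.
All moduli strictly greater than 1? No.
Verdict: Not stationary.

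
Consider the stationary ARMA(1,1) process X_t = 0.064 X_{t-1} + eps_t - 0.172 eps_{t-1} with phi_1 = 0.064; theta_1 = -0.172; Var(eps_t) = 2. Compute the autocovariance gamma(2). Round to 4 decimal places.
\gamma(2) = -0.0137

Multiply the model equation by X_{t-k} and take expectations. With theta_0 = psi_0 = 1 and psi_j the MA(infinity) weights, this gives
  gamma(k) - sum_i phi_i gamma(k-i) = c_k,
  c_k = sigma^2 * sum_{j=k..q} theta_j psi_{j-k}   (c_k = 0 for k > q),
using gamma(-m) = gamma(m).
psi-weights needed (psi_j = theta_j + sum_i phi_i psi_{j-i}):
  psi_1 = theta_1 + phi_1 = -0.172 + (0.064) = -0.108
Right-hand sides:
  c_0 = sigma^2 (1 + theta_1 psi_1) = 2 * (1 + (-0.172)(-0.108)) = 2 * 1.018576 = 2.037152
  c_1 = sigma^2 theta_1 = 2 * (-0.172) = -0.344
  c_2 = 0
Equations for k = 0 and k = 1 (AR order 1):
  gamma(0) = phi_1 gamma(1) + c_0
  gamma(1) = phi_1 gamma(0) + c_1
Substituting the second into the first: gamma(0) (1 - phi_1^2) = c_0 + phi_1 c_1, so
  gamma(0) = (c_0 + phi_1 c_1) / (1 - phi_1^2) = (2.037152 + (0.064)(-0.344)) / (1 - (0.064)^2) = 2.015136 / 0.995904 = 2.023424.
  gamma(1) = phi_1 gamma(0) + c_1 = (0.064)(2.023424) + (-0.344) = -0.214501.
For k = 2 (> q): gamma(2) = phi_1 gamma(1) = (0.064)(-0.214501) = -0.013728.
Therefore gamma(2) = -0.0137 (to 4 decimal places).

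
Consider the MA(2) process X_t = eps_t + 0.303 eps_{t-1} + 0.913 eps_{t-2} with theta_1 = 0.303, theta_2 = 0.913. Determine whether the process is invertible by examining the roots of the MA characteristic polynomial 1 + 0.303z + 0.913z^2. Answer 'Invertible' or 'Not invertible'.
\text{Invertible}

The MA(q) characteristic polynomial is P(z) = 1 + 0.303z + 0.913z^2.
Invertibility requires all roots to lie outside the unit circle, i.e. |z| > 1 for every root.
Set 1 + (0.303) z + (0.913) z^2 = 0, i.e. a z^2 + b z + c = 0 with a = 0.913, b = 0.303, c = 1.
Discriminant D = b^2 - 4ac = (0.303)^2 - 4*(0.913)*1 = 0.091809 - (3.652) = -3.560191.
D < 0, so the roots are the complex-conjugate pair z = (-b +/- i sqrt(-D)) / (2a) = -0.1659 +/- 1.0333i.
For a conjugate pair |z|^2 = z * conj(z) = (product of roots) = c/a = 1/(0.913) = 1.09529, so |z| = sqrt(1.09529) = 1.0466 for both roots.
Moduli of all roots: 1.0466, 1.0466.
All moduli strictly greater than 1? Yes.
Verdict: Invertible.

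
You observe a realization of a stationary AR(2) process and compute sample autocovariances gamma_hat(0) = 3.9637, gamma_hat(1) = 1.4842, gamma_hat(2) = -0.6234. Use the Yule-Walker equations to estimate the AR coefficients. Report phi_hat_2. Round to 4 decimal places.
\hat\phi_{2} = -0.3460

The Yule-Walker equations for an AR(p) process read, in matrix form,
  Gamma_p phi = r_p,   with   (Gamma_p)_{ij} = gamma(|i - j|),
                       (r_p)_i = gamma(i),   i,j = 1..p.
Substitute the sample gammas (Toeplitz matrix and right-hand side of size 2):
  Gamma_p = [[3.9637, 1.4842], [1.4842, 3.9637]]
  r_p     = [1.4842, -0.6234]
Written out:
  3.9637 phi_1 + 1.4842 phi_2 = 1.4842
  1.4842 phi_1 + 3.9637 phi_2 = -0.6234
Solve by Cramer's rule:
  det = gamma(0)^2 - gamma(1)^2 = (3.9637)^2 - (1.4842)^2 = 15.71091769 - 2.20284964 = 13.50806805
  phi_hat_1 = [gamma(1) gamma(0) - gamma(1) gamma(2)] / det = [(1.4842)(3.9637) - (1.4842)(-0.6234)] / 13.50806805 = 6.80817382 / 13.50806805 = 0.504
  phi_hat_2 = [gamma(0) gamma(2) - gamma(1)^2] / det = [(3.9637)(-0.6234) - (1.4842)^2] / 13.50806805 = -4.67382022 / 13.50806805 = -0.346
So phi_hat = [0.5040, -0.3460].
Therefore phi_hat_2 = -0.3460.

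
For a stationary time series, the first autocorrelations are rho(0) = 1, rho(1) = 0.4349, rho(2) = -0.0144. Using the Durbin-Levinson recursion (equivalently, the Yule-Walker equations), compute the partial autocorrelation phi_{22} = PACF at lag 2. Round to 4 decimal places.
\phi_{22} = -0.2510

The PACF at lag k is phi_{kk}, the last component of the solution
to the Yule-Walker system G_k phi = r_k where
  (G_k)_{ij} = rho(|i - j|), (r_k)_i = rho(i), i,j = 1..k.
Equivalently, Durbin-Levinson gives phi_{kk} iteratively:
  phi_{11} = rho(1)
  phi_{kk} = [rho(k) - sum_{j=1..k-1} phi_{k-1,j} rho(k-j)]
            / [1 - sum_{j=1..k-1} phi_{k-1,j} rho(j)],
  phi_{k,j} = phi_{k-1,j} - phi_{kk} phi_{k-1,k-j},  j = 1..k-1.
Step k = 1:
  phi_11 = rho(1) = 0.4349.
Step k = 2:
  phi_22 = [rho(2) - phi_11 rho(1)] / [1 - phi_11 rho(1)] = [-0.0144 - (0.4349)(0.4349)] / [1 - (0.4349)(0.4349)]
         = -0.20353801 / 0.81086199 = -0.251.
Therefore phi_{22} = -0.2510.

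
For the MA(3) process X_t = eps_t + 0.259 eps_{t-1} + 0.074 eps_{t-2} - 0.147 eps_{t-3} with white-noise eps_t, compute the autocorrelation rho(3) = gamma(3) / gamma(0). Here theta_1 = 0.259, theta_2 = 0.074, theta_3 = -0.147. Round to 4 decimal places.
\rho(3) = -0.1343

For an MA(q) process with theta_0 = 1, the autocovariance is
  gamma(k) = sigma^2 * sum_{i=0..q-k} theta_i * theta_{i+k},
and rho(k) = gamma(k) / gamma(0). Sigma^2 cancels.
  numerator   = (1)*(-0.147) = -0.147.
  denominator = (1)^2 + (0.259)^2 + (0.074)^2 + (-0.147)^2 = 1.094166.
  rho(3) = -0.147 / 1.094166 = -0.1343.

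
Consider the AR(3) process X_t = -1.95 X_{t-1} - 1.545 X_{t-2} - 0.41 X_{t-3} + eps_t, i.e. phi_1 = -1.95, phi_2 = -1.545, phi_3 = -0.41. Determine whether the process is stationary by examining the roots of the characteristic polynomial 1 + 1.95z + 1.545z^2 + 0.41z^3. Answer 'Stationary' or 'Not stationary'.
\text{Stationary}

The AR(p) characteristic polynomial is P(z) = 1 + 1.95z + 1.545z^2 + 0.41z^3.
Stationarity requires all roots to lie outside the unit circle, i.e. |z| > 1 for every root.
Degree 3: look for a simple real root z0 first, then factor out (1 - z/z0) and solve the remaining quadratic.
Testing z0 = -2: P(-2) = 1 + (1.95)(-2) + (1.545)(-2)^2 + (0.41)(-2)^3
  = 1 + (-3.9) + (6.18) + (-3.28) = 0.  So z_0 = -2 is a root, |z_0| = 2.
Divide out the factor (1 + 0.5 z) = (1 - z/z0) (since 1/z0 = -0.5):
  P(z) = (1 + 0.5 z)(1 + (1.45) z + (0.82) z^2)
  [check: z-coef 1.45 - (-0.5) = 1.95; z^2-coef 0.82 - (-0.5)(1.45) = 1.545; z^3-coef -(-0.5)(0.82) = 0.41.]
Remaining roots from the quadratic factor 1 + (1.45) z + (0.82) z^2:
  Set 1 + (1.45) z + (0.82) z^2 = 0, i.e. a z^2 + b z + c = 0 with a = 0.82, b = 1.45, c = 1.
  Discriminant D = b^2 - 4ac = (1.45)^2 - 4*(0.82)*1 = 2.1025 - (3.28) = -1.1775.
  D < 0, so the roots are the complex-conjugate pair z = (-b +/- i sqrt(-D)) / (2a) = -0.8841 +/- 0.6617i.
  For a conjugate pair |z|^2 = z * conj(z) = (product of roots) = c/a = 1/(0.82) = 1.219512, so |z| = sqrt(1.219512) = 1.1043 for both roots.
Moduli of all roots: 2.0000, 1.1043, 1.1043.
All moduli strictly greater than 1? Yes.
Verdict: Stationary.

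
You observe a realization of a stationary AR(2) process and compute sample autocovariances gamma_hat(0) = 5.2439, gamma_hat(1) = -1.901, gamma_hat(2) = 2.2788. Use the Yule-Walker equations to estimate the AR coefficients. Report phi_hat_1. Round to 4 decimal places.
\hat\phi_{1} = -0.2360

The Yule-Walker equations for an AR(p) process read, in matrix form,
  Gamma_p phi = r_p,   with   (Gamma_p)_{ij} = gamma(|i - j|),
                       (r_p)_i = gamma(i),   i,j = 1..p.
Substitute the sample gammas (Toeplitz matrix and right-hand side of size 2):
  Gamma_p = [[5.2439, -1.901], [-1.901, 5.2439]]
  r_p     = [-1.901, 2.2788]
Written out:
  5.2439 phi_1 - 1.901 phi_2 = -1.901
  -1.901 phi_1 + 5.2439 phi_2 = 2.2788
Solve by Cramer's rule:
  det = gamma(0)^2 - gamma(1)^2 = (5.2439)^2 - (-1.901)^2 = 27.49848721 - 3.613801 = 23.88468621
  phi_hat_1 = [gamma(1) gamma(0) - gamma(1) gamma(2)] / det = [(-1.901)(5.2439) - (-1.901)(2.2788)] / 23.88468621 = -5.6366551 / 23.88468621 = -0.236
  phi_hat_2 = [gamma(0) gamma(2) - gamma(1)^2] / det = [(5.2439)(2.2788) - (-1.901)^2] / 23.88468621 = 8.33599832 / 23.88468621 = 0.349
So phi_hat = [-0.2360, 0.3490].
Therefore phi_hat_1 = -0.2360.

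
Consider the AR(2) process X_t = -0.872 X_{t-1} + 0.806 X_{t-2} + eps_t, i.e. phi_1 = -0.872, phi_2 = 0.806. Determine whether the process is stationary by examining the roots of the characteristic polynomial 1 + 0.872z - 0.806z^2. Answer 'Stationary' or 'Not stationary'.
\text{Not stationary}

The AR(p) characteristic polynomial is P(z) = 1 + 0.872z - 0.806z^2.
Stationarity requires all roots to lie outside the unit circle, i.e. |z| > 1 for every root.
Set 1 + (0.872) z + (-0.806) z^2 = 0, i.e. a z^2 + b z + c = 0 with a = -0.806, b = 0.872, c = 1.
Discriminant D = b^2 - 4ac = (0.872)^2 - 4*(-0.806)*1 = 0.760384 - (-3.224) = 3.984384.
D >= 0, so the roots are real: z = (-b +/- sqrt(D)) / (2a) = (-0.872 +/- 1.996092) / (-1.612).
  z_1 = (-0.872 + 1.996092) / (-1.612) = -0.6973,   |z_1| = 0.6973.
  z_2 = (-0.872 - 1.996092) / (-1.612) = 1.7792,   |z_2| = 1.7792.
Moduli of all roots: 0.6973, 1.7792.
All moduli strictly greater than 1? No.
Verdict: Not stationary.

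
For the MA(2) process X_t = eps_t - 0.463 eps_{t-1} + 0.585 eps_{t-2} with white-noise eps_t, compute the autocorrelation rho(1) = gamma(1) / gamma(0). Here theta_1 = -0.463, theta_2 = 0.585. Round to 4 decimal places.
\rho(1) = -0.4714

For an MA(q) process with theta_0 = 1, the autocovariance is
  gamma(k) = sigma^2 * sum_{i=0..q-k} theta_i * theta_{i+k},
and rho(k) = gamma(k) / gamma(0). Sigma^2 cancels.
  numerator   = (1)*(-0.463) + (-0.463)*(0.585) = -0.733855.
  denominator = (1)^2 + (-0.463)^2 + (0.585)^2 = 1.556594.
  rho(1) = -0.733855 / 1.556594 = -0.4714.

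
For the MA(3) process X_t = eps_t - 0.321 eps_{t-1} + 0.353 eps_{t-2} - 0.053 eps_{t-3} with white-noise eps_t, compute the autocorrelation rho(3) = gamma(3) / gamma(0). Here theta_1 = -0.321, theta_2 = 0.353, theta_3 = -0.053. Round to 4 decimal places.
\rho(3) = -0.0431

For an MA(q) process with theta_0 = 1, the autocovariance is
  gamma(k) = sigma^2 * sum_{i=0..q-k} theta_i * theta_{i+k},
and rho(k) = gamma(k) / gamma(0). Sigma^2 cancels.
  numerator   = (1)*(-0.053) = -0.053.
  denominator = (1)^2 + (-0.321)^2 + (0.353)^2 + (-0.053)^2 = 1.230459.
  rho(3) = -0.053 / 1.230459 = -0.0431.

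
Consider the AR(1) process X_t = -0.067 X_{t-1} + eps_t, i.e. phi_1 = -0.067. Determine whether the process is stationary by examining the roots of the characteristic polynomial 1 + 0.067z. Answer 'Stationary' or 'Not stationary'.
\text{Stationary}

The AR(p) characteristic polynomial is P(z) = 1 + 0.067z.
Stationarity requires all roots to lie outside the unit circle, i.e. |z| > 1 for every root.
This is linear in z: 1 + (0.067) z = 0  =>  z = -1/(0.067) = -14.925373,  |z| = 14.925373.
Moduli of all roots: 14.9254.
All moduli strictly greater than 1? Yes.
Verdict: Stationary.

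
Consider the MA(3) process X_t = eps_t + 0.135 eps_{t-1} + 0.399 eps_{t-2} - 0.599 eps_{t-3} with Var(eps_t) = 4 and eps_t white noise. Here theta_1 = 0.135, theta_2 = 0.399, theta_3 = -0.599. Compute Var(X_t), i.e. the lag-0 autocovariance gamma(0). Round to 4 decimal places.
\gamma(0) = 6.1449

For an MA(q) process X_t = eps_t + sum_i theta_i eps_{t-i} with
Var(eps_t) = sigma^2, the variance is
  gamma(0) = sigma^2 * (1 + sum_i theta_i^2).
  sum_i theta_i^2 = (0.135)^2 + (0.399)^2 + (-0.599)^2 = 0.018225 + 0.159201 + 0.358801 = 0.536227.
  gamma(0) = 4 * (1 + 0.536227) = 4 * 1.536227 = 6.144908, which rounds to 6.1449.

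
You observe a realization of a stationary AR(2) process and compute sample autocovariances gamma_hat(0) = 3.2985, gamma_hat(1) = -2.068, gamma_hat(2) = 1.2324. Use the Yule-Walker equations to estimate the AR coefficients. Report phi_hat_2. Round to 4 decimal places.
\hat\phi_{2} = -0.0320

The Yule-Walker equations for an AR(p) process read, in matrix form,
  Gamma_p phi = r_p,   with   (Gamma_p)_{ij} = gamma(|i - j|),
                       (r_p)_i = gamma(i),   i,j = 1..p.
Substitute the sample gammas (Toeplitz matrix and right-hand side of size 2):
  Gamma_p = [[3.2985, -2.068], [-2.068, 3.2985]]
  r_p     = [-2.068, 1.2324]
Written out:
  3.2985 phi_1 - 2.068 phi_2 = -2.068
  -2.068 phi_1 + 3.2985 phi_2 = 1.2324
Solve by Cramer's rule:
  det = gamma(0)^2 - gamma(1)^2 = (3.2985)^2 - (-2.068)^2 = 10.88010225 - 4.276624 = 6.60347825
  phi_hat_1 = [gamma(1) gamma(0) - gamma(1) gamma(2)] / det = [(-2.068)(3.2985) - (-2.068)(1.2324)] / 6.60347825 = -4.2726948 / 6.60347825 = -0.647
  phi_hat_2 = [gamma(0) gamma(2) - gamma(1)^2] / det = [(3.2985)(1.2324) - (-2.068)^2] / 6.60347825 = -0.2115526 / 6.60347825 = -0.032
So phi_hat = [-0.6470, -0.0320].
Therefore phi_hat_2 = -0.0320.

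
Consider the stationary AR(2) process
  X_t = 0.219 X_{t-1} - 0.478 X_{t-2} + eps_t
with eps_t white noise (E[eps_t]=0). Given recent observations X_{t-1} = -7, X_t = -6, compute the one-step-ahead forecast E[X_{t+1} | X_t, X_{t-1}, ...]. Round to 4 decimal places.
E[X_{t+1} \mid \mathcal F_t] = 2.0320

For an AR(p) model X_t = c + sum_i phi_i X_{t-i} + eps_t, the
one-step-ahead conditional mean is
  E[X_{t+1} | X_t, ...] = c + sum_i phi_i X_{t+1-i}.
Substitute known values:
  E[X_{t+1} | ...] = (0.219) * (-6) + (-0.478) * (-7)
                   = 2.0320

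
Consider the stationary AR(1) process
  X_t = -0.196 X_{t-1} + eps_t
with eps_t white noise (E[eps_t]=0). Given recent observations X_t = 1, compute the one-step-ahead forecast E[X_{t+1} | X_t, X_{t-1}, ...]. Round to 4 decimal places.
E[X_{t+1} \mid \mathcal F_t] = -0.1960

For an AR(p) model X_t = c + sum_i phi_i X_{t-i} + eps_t, the
one-step-ahead conditional mean is
  E[X_{t+1} | X_t, ...] = c + sum_i phi_i X_{t+1-i}.
Substitute known values:
  E[X_{t+1} | ...] = (-0.196) * (1)
                   = -0.1960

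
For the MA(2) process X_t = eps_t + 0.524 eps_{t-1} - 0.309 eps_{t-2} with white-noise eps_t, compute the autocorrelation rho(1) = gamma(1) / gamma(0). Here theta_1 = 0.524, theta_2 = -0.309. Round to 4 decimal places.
\rho(1) = 0.2643

For an MA(q) process with theta_0 = 1, the autocovariance is
  gamma(k) = sigma^2 * sum_{i=0..q-k} theta_i * theta_{i+k},
and rho(k) = gamma(k) / gamma(0). Sigma^2 cancels.
  numerator   = (1)*(0.524) + (0.524)*(-0.309) = 0.362084.
  denominator = (1)^2 + (0.524)^2 + (-0.309)^2 = 1.370057.
  rho(1) = 0.362084 / 1.370057 = 0.2643.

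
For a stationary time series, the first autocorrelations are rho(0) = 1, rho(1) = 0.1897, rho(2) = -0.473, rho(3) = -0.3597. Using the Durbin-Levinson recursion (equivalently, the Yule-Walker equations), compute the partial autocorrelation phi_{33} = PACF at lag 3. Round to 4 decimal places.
\phi_{33} = -0.1761

The PACF at lag k is phi_{kk}, the last component of the solution
to the Yule-Walker system G_k phi = r_k where
  (G_k)_{ij} = rho(|i - j|), (r_k)_i = rho(i), i,j = 1..k.
Equivalently, Durbin-Levinson gives phi_{kk} iteratively:
  phi_{11} = rho(1)
  phi_{kk} = [rho(k) - sum_{j=1..k-1} phi_{k-1,j} rho(k-j)]
            / [1 - sum_{j=1..k-1} phi_{k-1,j} rho(j)],
  phi_{k,j} = phi_{k-1,j} - phi_{kk} phi_{k-1,k-j},  j = 1..k-1.
Step k = 1:
  phi_11 = rho(1) = 0.1897.
Step k = 2:
  phi_22 = [rho(2) - phi_11 rho(1)] / [1 - phi_11 rho(1)] = [-0.473 - (0.1897)(0.1897)] / [1 - (0.1897)(0.1897)]
         = -0.50898609 / 0.96401391 = -0.527986.
  Update: phi_21 = phi_11 - phi_22 phi_11 = 0.1897 - (-0.527986)(0.1897) = 0.289859.
Step k = 3:
  phi_33 = [rho(3) - phi_21 rho(2) - phi_22 rho(1)] / [1 - phi_21 rho(1) - phi_22 rho(2)]
    numerator   = -0.3597 - (0.289859)(-0.473) - (-0.527986)(0.1897) = -0.12243771
    denominator = 1 - (0.289859)(0.1897) - (-0.527986)(-0.473) = 0.69527625
  phi_33 = -0.12243771 / 0.69527625 = -0.1761.
Therefore phi_{33} = -0.1761.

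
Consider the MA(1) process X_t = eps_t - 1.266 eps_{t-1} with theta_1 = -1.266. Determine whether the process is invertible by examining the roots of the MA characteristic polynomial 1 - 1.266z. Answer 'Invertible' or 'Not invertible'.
\text{Not invertible}

The MA(q) characteristic polynomial is P(z) = 1 - 1.266z.
Invertibility requires all roots to lie outside the unit circle, i.e. |z| > 1 for every root.
This is linear in z: 1 + (-1.266) z = 0  =>  z = -1/(-1.266) = 0.789889,  |z| = 0.789889.
Moduli of all roots: 0.7899.
All moduli strictly greater than 1? No.
Verdict: Not invertible.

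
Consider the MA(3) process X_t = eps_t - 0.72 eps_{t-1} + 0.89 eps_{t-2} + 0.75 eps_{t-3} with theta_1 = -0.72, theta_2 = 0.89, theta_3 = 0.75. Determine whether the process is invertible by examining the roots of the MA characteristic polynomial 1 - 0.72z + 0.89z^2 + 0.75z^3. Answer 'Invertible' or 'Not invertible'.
\text{Not invertible}

The MA(q) characteristic polynomial is P(z) = 1 - 0.72z + 0.89z^2 + 0.75z^3.
Invertibility requires all roots to lie outside the unit circle, i.e. |z| > 1 for every root.
Degree 3: look for a simple real root z0 first, then factor out (1 - z/z0) and solve the remaining quadratic.
Testing z0 = -2: P(-2) = 1 + (-0.72)(-2) + (0.89)(-2)^2 + (0.75)(-2)^3
  = 1 + (1.44) + (3.56) + (-6) = 0.  So z_0 = -2 is a root, |z_0| = 2.
Divide out the factor (1 + 0.5 z) = (1 - z/z0) (since 1/z0 = -0.5):
  P(z) = (1 + 0.5 z)(1 + (-1.22) z + (1.5) z^2)
  [check: z-coef -1.22 - (-0.5) = -0.72; z^2-coef 1.5 - (-0.5)(-1.22) = 0.89; z^3-coef -(-0.5)(1.5) = 0.75.]
Remaining roots from the quadratic factor 1 + (-1.22) z + (1.5) z^2:
  Set 1 + (-1.22) z + (1.5) z^2 = 0, i.e. a z^2 + b z + c = 0 with a = 1.5, b = -1.22, c = 1.
  Discriminant D = b^2 - 4ac = (-1.22)^2 - 4*(1.5)*1 = 1.4884 - (6) = -4.5116.
  D < 0, so the roots are the complex-conjugate pair z = (-b +/- i sqrt(-D)) / (2a) = 0.4067 +/- 0.708i.
  For a conjugate pair |z|^2 = z * conj(z) = (product of roots) = c/a = 1/(1.5) = 0.666667, so |z| = sqrt(0.666667) = 0.8165 for both roots.
Moduli of all roots: 2.0000, 0.8165, 0.8165.
All moduli strictly greater than 1? No.
Verdict: Not invertible.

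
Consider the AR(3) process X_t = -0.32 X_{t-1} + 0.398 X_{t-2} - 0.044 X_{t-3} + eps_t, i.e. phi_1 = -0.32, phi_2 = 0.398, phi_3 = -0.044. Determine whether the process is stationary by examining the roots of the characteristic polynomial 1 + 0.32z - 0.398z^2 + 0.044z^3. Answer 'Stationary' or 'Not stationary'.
\text{Stationary}

The AR(p) characteristic polynomial is P(z) = 1 + 0.32z - 0.398z^2 + 0.044z^3.
Stationarity requires all roots to lie outside the unit circle, i.e. |z| > 1 for every root.
Degree 3: look for a simple real root z0 first, then factor out (1 - z/z0) and solve the remaining quadratic.
Testing z0 = 2.5: P(2.5) = 1 + (0.32)(2.5) + (-0.398)(2.5)^2 + (0.044)(2.5)^3
  = 1 + (0.8) + (-2.4875) + (0.6875) = 0.  So z_0 = 2.5 is a root, |z_0| = 2.5.
Divide out the factor (1 - 0.4 z) = (1 - z/z0) (since 1/z0 = 0.4):
  P(z) = (1 - 0.4 z)(1 + (0.72) z + (-0.11) z^2)
  [check: z-coef 0.72 - (0.4) = 0.32; z^2-coef -0.11 - (0.4)(0.72) = -0.398; z^3-coef -(0.4)(-0.11) = 0.044.]
Remaining roots from the quadratic factor 1 + (0.72) z + (-0.11) z^2:
  Set 1 + (0.72) z + (-0.11) z^2 = 0, i.e. a z^2 + b z + c = 0 with a = -0.11, b = 0.72, c = 1.
  Discriminant D = b^2 - 4ac = (0.72)^2 - 4*(-0.11)*1 = 0.5184 - (-0.44) = 0.9584.
  D >= 0, so the roots are real: z = (-b +/- sqrt(D)) / (2a) = (-0.72 +/- 0.978979) / (-0.22).
    z_1 = (-0.72 + 0.978979) / (-0.22) = -1.1772,   |z_1| = 1.1772.
    z_2 = (-0.72 - 0.978979) / (-0.22) = 7.7226,   |z_2| = 7.7226.
Moduli of all roots: 2.5000, 1.1772, 7.7226.
All moduli strictly greater than 1? Yes.
Verdict: Stationary.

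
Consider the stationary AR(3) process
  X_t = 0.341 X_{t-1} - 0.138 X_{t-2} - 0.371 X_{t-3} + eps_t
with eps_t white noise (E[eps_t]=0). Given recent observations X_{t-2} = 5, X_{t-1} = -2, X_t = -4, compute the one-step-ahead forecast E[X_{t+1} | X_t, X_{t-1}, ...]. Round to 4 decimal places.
E[X_{t+1} \mid \mathcal F_t] = -2.9430

For an AR(p) model X_t = c + sum_i phi_i X_{t-i} + eps_t, the
one-step-ahead conditional mean is
  E[X_{t+1} | X_t, ...] = c + sum_i phi_i X_{t+1-i}.
Substitute known values:
  E[X_{t+1} | ...] = (0.341) * (-4) + (-0.138) * (-2) + (-0.371) * (5)
                   = -2.9430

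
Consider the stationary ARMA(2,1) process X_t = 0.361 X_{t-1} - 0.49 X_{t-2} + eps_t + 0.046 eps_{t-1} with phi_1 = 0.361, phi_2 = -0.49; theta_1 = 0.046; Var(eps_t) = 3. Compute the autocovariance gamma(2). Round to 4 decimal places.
\gamma(2) = -1.6960

Multiply the model equation by X_{t-k} and take expectations. With theta_0 = psi_0 = 1 and psi_j the MA(infinity) weights, this gives
  gamma(k) - sum_i phi_i gamma(k-i) = c_k,
  c_k = sigma^2 * sum_{j=k..q} theta_j psi_{j-k}   (c_k = 0 for k > q),
using gamma(-m) = gamma(m).
psi-weights needed (psi_j = theta_j + sum_i phi_i psi_{j-i}):
  psi_1 = theta_1 + phi_1 = 0.046 + (0.361) = 0.407
Right-hand sides:
  c_0 = sigma^2 (1 + theta_1 psi_1) = 3 * (1 + (0.046)(0.407)) = 3 * 1.018722 = 3.056166
  c_1 = sigma^2 theta_1 = 3 * (0.046) = 0.138
  c_2 = 0
Equations for k = 0, 1, 2 (AR order 2, c_2 = 0):
  (E0) gamma(0) = phi_1 gamma(1) + phi_2 gamma(2) + c_0
  (E1) gamma(1) = phi_1 gamma(0) + phi_2 gamma(1) + c_1
  (E2) gamma(2) = phi_1 gamma(1) + phi_2 gamma(0)
From (E1): gamma(1) = A gamma(0) + B with
  A = phi_1 / (1 - phi_2) = 0.361 / 1.49 = 0.242282,   B = c_1 / (1 - phi_2) = 0.138 / 1.49 = 0.092617.
Insert (E2) into (E0): gamma(0) (1 - phi_2^2) = phi_1 (1 + phi_2) gamma(1) + c_0.
  phi_1 (1 + phi_2) = (0.361)(0.51) = 0.18411,   1 - phi_2^2 = 0.7599.
Replace gamma(1) by A gamma(0) + B and collect gamma(0):
  gamma(0) [0.7599 - (0.18411)(0.242282)] = (0.18411)(0.092617) + 3.056166
  gamma(0) * 0.715293 = 3.073218
  gamma(0) = 3.073218 / 0.715293 = 4.296443.
  gamma(1) = A gamma(0) + B = (0.242282)(4.296443) + (0.092617) = 1.133568.
  gamma(2) = phi_1 gamma(1) + phi_2 gamma(0) = (0.361)(1.133568) + (-0.49)(4.296443) = -1.696039.
Therefore gamma(2) = -1.6960 (to 4 decimal places).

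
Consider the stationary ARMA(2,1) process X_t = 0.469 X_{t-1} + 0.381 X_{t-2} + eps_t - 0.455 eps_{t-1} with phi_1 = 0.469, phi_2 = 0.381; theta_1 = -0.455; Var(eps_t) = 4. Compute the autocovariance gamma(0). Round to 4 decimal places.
\gamma(0) = 5.6857

Multiply the model equation by X_{t-k} and take expectations. With theta_0 = psi_0 = 1 and psi_j the MA(infinity) weights, this gives
  gamma(k) - sum_i phi_i gamma(k-i) = c_k,
  c_k = sigma^2 * sum_{j=k..q} theta_j psi_{j-k}   (c_k = 0 for k > q),
using gamma(-m) = gamma(m).
psi-weights needed (psi_j = theta_j + sum_i phi_i psi_{j-i}):
  psi_1 = theta_1 + phi_1 = -0.455 + (0.469) = 0.014
Right-hand sides:
  c_0 = sigma^2 (1 + theta_1 psi_1) = 4 * (1 + (-0.455)(0.014)) = 4 * 0.99363 = 3.97452
  c_1 = sigma^2 theta_1 = 4 * (-0.455) = -1.82
  c_2 = 0
Equations for k = 0, 1, 2 (AR order 2, c_2 = 0):
  (E0) gamma(0) = phi_1 gamma(1) + phi_2 gamma(2) + c_0
  (E1) gamma(1) = phi_1 gamma(0) + phi_2 gamma(1) + c_1
  (E2) gamma(2) = phi_1 gamma(1) + phi_2 gamma(0)
From (E1): gamma(1) = A gamma(0) + B with
  A = phi_1 / (1 - phi_2) = 0.469 / 0.619 = 0.757674,   B = c_1 / (1 - phi_2) = -1.82 / 0.619 = -2.940226.
Insert (E2) into (E0): gamma(0) (1 - phi_2^2) = phi_1 (1 + phi_2) gamma(1) + c_0.
  phi_1 (1 + phi_2) = (0.469)(1.381) = 0.647689,   1 - phi_2^2 = 0.854839.
Replace gamma(1) by A gamma(0) + B and collect gamma(0):
  gamma(0) [0.854839 - (0.647689)(0.757674)] = (0.647689)(-2.940226) + 3.97452
  gamma(0) * 0.364102 = 2.070168
  gamma(0) = 2.070168 / 0.364102 = 5.68568.
Therefore gamma(0) = 5.6857 (to 4 decimal places).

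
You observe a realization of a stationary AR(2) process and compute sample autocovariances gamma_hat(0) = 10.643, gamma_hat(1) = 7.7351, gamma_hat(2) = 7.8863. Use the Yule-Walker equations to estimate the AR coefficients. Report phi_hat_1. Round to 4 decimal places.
\hat\phi_{1} = 0.3990

The Yule-Walker equations for an AR(p) process read, in matrix form,
  Gamma_p phi = r_p,   with   (Gamma_p)_{ij} = gamma(|i - j|),
                       (r_p)_i = gamma(i),   i,j = 1..p.
Substitute the sample gammas (Toeplitz matrix and right-hand side of size 2):
  Gamma_p = [[10.643, 7.7351], [7.7351, 10.643]]
  r_p     = [7.7351, 7.8863]
Written out:
  10.643 phi_1 + 7.7351 phi_2 = 7.7351
  7.7351 phi_1 + 10.643 phi_2 = 7.8863
Solve by Cramer's rule:
  det = gamma(0)^2 - gamma(1)^2 = (10.643)^2 - (7.7351)^2 = 113.273449 - 59.83177201 = 53.44167699
  phi_hat_1 = [gamma(1) gamma(0) - gamma(1) gamma(2)] / det = [(7.7351)(10.643) - (7.7351)(7.8863)] / 53.44167699 = 21.32335017 / 53.44167699 = 0.399
  phi_hat_2 = [gamma(0) gamma(2) - gamma(1)^2] / det = [(10.643)(7.8863) - (7.7351)^2] / 53.44167699 = 24.10211889 / 53.44167699 = 0.451
So phi_hat = [0.3990, 0.4510].
Therefore phi_hat_1 = 0.3990.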